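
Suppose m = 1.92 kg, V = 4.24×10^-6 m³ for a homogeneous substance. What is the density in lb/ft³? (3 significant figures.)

Directly: ρ = m/V.
m = 1.92 kg; V = 4.24×10^-6 m³.
ρ = 4.528×10^5 kg/m³
4.528×10^5 kg/m³ × (1 lb/ft³ / 16.02 kg/m³) = 28269 lb/ft³

28300 lb/ft³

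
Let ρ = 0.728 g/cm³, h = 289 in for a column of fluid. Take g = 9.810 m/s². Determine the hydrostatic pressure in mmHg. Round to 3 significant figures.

Directly: P = ρgh.
ρ = 0.728 g/cm³ = 728.0 kg/m³; h = 289 in = 7.341 m; g = 9.810 m/s².
P = 52424 Pa  (the unit combination reduces to kg/(m·s²) = Pa)
52424 Pa × (1 mmHg / 133.3 Pa) = 393.2 mmHg

393 mmHg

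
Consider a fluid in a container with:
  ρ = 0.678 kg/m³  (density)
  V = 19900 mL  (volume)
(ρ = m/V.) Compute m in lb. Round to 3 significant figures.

Rearranging: m = ρV.
ρ = 0.678 kg/m³; V = 19900 mL = 0.01990 m³.
m = 0.01349 kg
0.01349 kg × (1 lb / 0.4536 kg) = 0.02975 lb

0.0297 lb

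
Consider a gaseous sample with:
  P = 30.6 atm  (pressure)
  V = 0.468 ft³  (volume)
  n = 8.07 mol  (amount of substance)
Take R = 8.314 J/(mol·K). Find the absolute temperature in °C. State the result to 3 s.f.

Solving PV = nRT for T: T = PV/(nR).
P = 30.6 atm = 3.101×10^6 Pa; V = 0.468 ft³ = 0.01325 m³; n = 8.07 mol; R = 8.314 J/(mol·K).
T = 612.4 K
612.4 K − 273.15 = 339.3 °C

339 °C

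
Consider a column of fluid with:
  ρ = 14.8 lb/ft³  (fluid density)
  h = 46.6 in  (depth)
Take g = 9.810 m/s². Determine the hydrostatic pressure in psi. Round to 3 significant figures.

Directly: P = ρgh.
ρ = 14.8 lb/ft³ = 237.1 kg/m³; h = 46.6 in = 1.184 m; g = 9.810 m/s².
P = 2753 Pa
2753 Pa × (1 psi / 6895 Pa) = 0.3993 psi

0.399 psi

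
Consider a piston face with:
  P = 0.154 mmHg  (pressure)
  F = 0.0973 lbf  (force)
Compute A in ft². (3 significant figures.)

0.227 ft²

Rearranging P = F/A for A: A = F/P.
P = 0.154 mmHg = 20.53 Pa; F = 0.0973 lbf = 0.4328 N.
A = 0.02108 m²
0.02108 m² × (1 ft² / 0.09290 m²) = 0.2269 ft²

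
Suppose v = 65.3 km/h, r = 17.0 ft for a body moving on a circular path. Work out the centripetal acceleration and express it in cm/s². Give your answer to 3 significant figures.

6350 cm/s²

Directly: a = v²/r.
v = 65.3 km/h = 18.14 m/s; r = 17.0 ft = 5.182 m.
a = 63.50 m/s²
63.50 m/s² × (1 cm/s² / 0.01000 m/s²) = 6350 cm/s²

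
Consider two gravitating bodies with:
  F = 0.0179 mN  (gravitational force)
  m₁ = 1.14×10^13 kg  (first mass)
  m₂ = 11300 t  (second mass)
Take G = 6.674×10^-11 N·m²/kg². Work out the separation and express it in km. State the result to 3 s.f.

From Newton's law of gravitation: r = √(G·m₁m₂/F).
F = 0.0179 mN = 1.790×10^-5 N; m₁ = 1.14×10^13 kg; m₂ = 11300 t = 1.130×10^7 kg; G = 6.674×10^-11 N·m²/kg².
r = 2.192×10^7 m
2.192×10^7 m × (1 km / 1000 m) = 21916 km

21900 km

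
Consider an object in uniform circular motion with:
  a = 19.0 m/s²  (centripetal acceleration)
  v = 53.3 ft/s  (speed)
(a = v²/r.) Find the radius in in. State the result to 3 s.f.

Solving a = v²/r for r: r = v²/a.
a = 19.0 m/s²; v = 53.3 ft/s = 16.25 m/s.
r = 13.89 m
13.89 m × (1 in / 0.02540 m) = 546.9 in

547 in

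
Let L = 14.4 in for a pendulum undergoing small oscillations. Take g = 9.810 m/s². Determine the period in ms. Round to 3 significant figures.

1210 ms

Directly: T = 2π√(L/g).
L = 14.4 in = 0.3658 m; g = 9.810 m/s².
T = 1.213 s
1.213 s × (1 ms / 0.001000 s) = 1213 ms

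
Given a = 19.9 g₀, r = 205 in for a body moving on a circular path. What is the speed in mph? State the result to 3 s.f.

71.3 mph

Solving a = v²/r for v: v = √(a·r).
a = 19.9 g₀ = 195.2 m/s²; r = 205 in = 5.207 m.
v = 31.88 m/s
31.88 m/s × (1 mph / 0.4470 m/s) = 71.31 mph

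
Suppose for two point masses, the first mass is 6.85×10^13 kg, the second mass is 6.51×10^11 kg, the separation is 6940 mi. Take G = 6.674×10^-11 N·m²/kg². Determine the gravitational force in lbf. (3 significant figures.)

5.36 lbf

Directly: F = Gm₁m₂/r².
m₁ = 6.85×10^13 kg; m₂ = 6.51×10^11 kg; r = 6940 mi = 1.117×10^7 m; G = 6.674×10^-11 N·m²/kg².
F = 23.86 N  (the unit combination reduces to kg·m/s² = N)
23.86 N × (1 lbf / 4.448 N) = 5.364 lbf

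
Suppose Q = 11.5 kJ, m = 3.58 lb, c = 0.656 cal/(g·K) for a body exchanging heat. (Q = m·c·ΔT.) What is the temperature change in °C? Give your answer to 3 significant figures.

2.58 °C

Rearranging Q = m·c·ΔT for ΔT: ΔT = Q/(m·c).
Q = 11.5 kJ = 11500 J; m = 3.58 lb = 1.624 kg; c = 0.656 cal/(g·K) = 2745 J/(kg·K).
ΔT = 2.580 K
Since 1 °C = 1 K, 2.580 °C.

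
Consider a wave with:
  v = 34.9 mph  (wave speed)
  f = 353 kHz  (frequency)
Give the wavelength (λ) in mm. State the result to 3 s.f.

0.0442 mm

Rearranging v = f·λ for λ: λ = v/f.
v = 34.9 mph = 15.60 m/s; f = 353 kHz = 3.530×10^5 Hz.
λ = 4.420×10^-5 m
4.420×10^-5 m × (1 mm / 0.001000 m) = 0.04420 mm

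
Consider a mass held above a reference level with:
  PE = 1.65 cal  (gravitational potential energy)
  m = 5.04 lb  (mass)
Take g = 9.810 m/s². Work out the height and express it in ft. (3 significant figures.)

Solving PE = m·g·h for h: h = PE/(m·g).
PE = 1.65 cal = 6.904 J; m = 5.04 lb = 2.286 kg; g = 9.810 m/s².
h = 0.3078 m
0.3078 m × (1 ft / 0.3048 m) = 1.010 ft

1.01 ft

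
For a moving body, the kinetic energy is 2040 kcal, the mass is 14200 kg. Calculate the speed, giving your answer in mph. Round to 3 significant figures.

77.6 mph

Solving KE = ½mv² for v: v = √(2·KE/m).
KE = 2040 kcal = 8.535×10^6 J; m = 14200 kg.
v = 34.67 m/s
34.67 m/s × (1 mph / 0.4470 m/s) = 77.56 mph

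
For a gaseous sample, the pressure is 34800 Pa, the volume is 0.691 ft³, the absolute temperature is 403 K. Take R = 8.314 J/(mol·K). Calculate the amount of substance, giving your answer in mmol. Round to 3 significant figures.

203 mmol

Rearranging PV = nRT for n: n = PV/(RT).
P = 34800 Pa; V = 0.691 ft³ = 0.01957 m³; T = 403 K; R = 8.314 J/(mol·K).
n = 0.2032 mol
0.2032 mol × (1 mmol / 0.001000 mol) = 203.2 mmol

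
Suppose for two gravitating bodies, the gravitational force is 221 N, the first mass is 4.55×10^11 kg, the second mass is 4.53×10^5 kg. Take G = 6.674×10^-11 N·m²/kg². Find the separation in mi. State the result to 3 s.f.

Rearranging: r = √(G·m₁m₂/F).
F = 221 N; m₁ = 4.55×10^11 kg; m₂ = 4.53×10^5 kg; G = 6.674×10^-11 N·m²/kg².
r = 249.5 m
249.5 m × (1 mi / 1609 m) = 0.1550 mi

0.155 mi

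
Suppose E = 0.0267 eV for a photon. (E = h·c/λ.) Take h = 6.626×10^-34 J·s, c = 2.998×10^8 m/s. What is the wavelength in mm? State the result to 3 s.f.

0.0464 mm

Solving E = h·c/λ for λ: λ = hc/E.
E = 0.0267 eV = 4.278×10^-21 J; h = 6.626×10^-34 J·s; c = 2.998×10^8 m/s.
λ = 4.644×10^-5 m
4.644×10^-5 m × (1 mm / 0.001000 m) = 0.04644 mm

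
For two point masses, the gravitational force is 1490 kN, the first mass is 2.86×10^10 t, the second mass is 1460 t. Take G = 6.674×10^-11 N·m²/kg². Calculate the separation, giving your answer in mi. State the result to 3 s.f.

From Newton's law of gravitation: r = √(G·m₁m₂/F).
F = 1490 kN = 1.490×10^6 N; m₁ = 2.86×10^10 t = 2.860×10^13 kg; m₂ = 1460 t = 1.460×10^6 kg; G = 6.674×10^-11 N·m²/kg².
r = 43.25 m
43.25 m × (1 mi / 1609 m) = 0.02687 mi

0.0269 mi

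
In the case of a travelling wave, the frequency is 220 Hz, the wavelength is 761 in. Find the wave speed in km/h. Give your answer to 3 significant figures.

15300 km/h

v is given directly by: v = fλ.
f = 220 Hz; λ = 761 in = 19.33 m.
v = 4252 m/s
4252 m/s × (1 km/h / 0.2778 m/s) = 15309 km/h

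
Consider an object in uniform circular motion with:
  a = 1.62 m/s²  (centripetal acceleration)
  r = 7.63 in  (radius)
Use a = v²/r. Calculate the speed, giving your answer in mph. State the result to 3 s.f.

1.25 mph

Solving a = v²/r for v: v = √(a·r).
a = 1.62 m/s²; r = 7.63 in = 0.1938 m.
v = 0.5603 m/s
0.5603 m/s × (1 mph / 0.4470 m/s) = 1.253 mph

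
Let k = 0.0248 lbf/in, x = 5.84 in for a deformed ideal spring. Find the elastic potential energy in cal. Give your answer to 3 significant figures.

0.0114 cal

Directly: U = ½kx².
k = 0.0248 lbf/in = 4.343 N/m; x = 5.84 in = 0.1483 m.
U = 0.04778 J  (the unit combination reduces to kg·m²/s² = J)
0.04778 J × (1 cal / 4.184 J) = 0.01142 cal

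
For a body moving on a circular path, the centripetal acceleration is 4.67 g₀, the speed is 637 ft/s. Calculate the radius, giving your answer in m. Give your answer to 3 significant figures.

823 m

Solving a = v²/r for r: r = v²/a.
a = 4.67 g₀ = 45.80 m/s²; v = 637 ft/s = 194.2 m/s.
r = 823.1 m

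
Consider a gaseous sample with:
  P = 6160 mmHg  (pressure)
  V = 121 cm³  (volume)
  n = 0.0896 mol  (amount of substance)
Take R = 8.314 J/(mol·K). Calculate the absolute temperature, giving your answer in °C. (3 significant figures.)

-140 °C

From the ideal-gas law: T = PV/(nR).
P = 6160 mmHg = 8.213×10^5 Pa; V = 121 cm³ = 1.210×10^-4 m³; n = 0.0896 mol; R = 8.314 J/(mol·K).
T = 133.4 K
133.4 K − 273.15 = -139.8 °C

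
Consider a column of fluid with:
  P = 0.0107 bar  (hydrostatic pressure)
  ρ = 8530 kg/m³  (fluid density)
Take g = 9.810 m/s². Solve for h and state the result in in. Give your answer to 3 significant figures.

0.503 in

Rearranging P = ρ·g·h for h: h = P/(ρ·g).
P = 0.0107 bar = 1070 Pa; ρ = 8530 kg/m³; g = 9.810 m/s².
h = 0.01279 m
0.01279 m × (1 in / 0.02540 m) = 0.5034 in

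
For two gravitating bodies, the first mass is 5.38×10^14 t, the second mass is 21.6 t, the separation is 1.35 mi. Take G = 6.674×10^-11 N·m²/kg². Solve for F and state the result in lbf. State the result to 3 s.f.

36900 lbf

From Newton's law of gravitation: F = Gm₁m₂/r².
m₁ = 5.38×10^14 t = 5.380×10^17 kg; m₂ = 21.6 t = 21600 kg; r = 1.35 mi = 2173 m; G = 6.674×10^-11 N·m²/kg².
F = 1.643×10^5 N  (the unit combination reduces to kg·m/s² = N)
1.643×10^5 N × (1 lbf / 4.448 N) = 36938 lbf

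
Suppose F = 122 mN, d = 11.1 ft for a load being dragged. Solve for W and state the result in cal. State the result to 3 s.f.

Directly: W = F·d.
F = 122 mN = 0.1220 N; d = 11.1 ft = 3.383 m.
W = 0.4128 J  (the unit combination reduces to kg·m²/s² = J)
0.4128 J × (1 cal / 4.184 J) = 0.09865 cal

0.0987 cal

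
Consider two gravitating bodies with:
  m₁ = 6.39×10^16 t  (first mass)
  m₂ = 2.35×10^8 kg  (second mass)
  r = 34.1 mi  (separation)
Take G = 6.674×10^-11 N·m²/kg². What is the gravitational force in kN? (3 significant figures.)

3.33×10^5 kN

F is given directly by: F = Gm₁m₂/r².
m₁ = 6.39×10^16 t = 6.390×10^19 kg; m₂ = 2.35×10^8 kg; r = 34.1 mi = 54879 m; G = 6.674×10^-11 N·m²/kg².
F = 3.328×10^8 N
3.328×10^8 N × (1 kN / 1000 N) = 3.328×10^5 kN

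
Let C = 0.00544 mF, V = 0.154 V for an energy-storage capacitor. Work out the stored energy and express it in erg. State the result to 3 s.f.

0.645 erg

E is given directly by: E = ½CV².
C = 0.00544 mF = 5.440×10^-6 F; V = 0.154 V.
E = 6.451×10^-8 J  (the unit combination reduces to kg·m²/s² = J)
6.451×10^-8 J × (1 erg / 1.000×10^-7 J) = 0.6451 erg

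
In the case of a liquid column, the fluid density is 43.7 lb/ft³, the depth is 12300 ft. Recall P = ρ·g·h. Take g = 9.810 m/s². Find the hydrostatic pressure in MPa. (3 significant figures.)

25.7 MPa

Directly: P = ρgh.
ρ = 43.7 lb/ft³ = 700.0 kg/m³; h = 12300 ft = 3749 m; g = 9.810 m/s².
P = 2.574×10^7 Pa
2.574×10^7 Pa × (1 MPa / 1.000×10^6 Pa) = 25.74 MPa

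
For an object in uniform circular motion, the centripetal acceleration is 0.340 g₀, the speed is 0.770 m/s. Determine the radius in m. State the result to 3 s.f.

Rearranging a = v²/r for r: r = v²/a.
a = 0.340 g₀ = 3.334 m/s²; v = 0.770 m/s.
r = 0.1778 m

0.178 m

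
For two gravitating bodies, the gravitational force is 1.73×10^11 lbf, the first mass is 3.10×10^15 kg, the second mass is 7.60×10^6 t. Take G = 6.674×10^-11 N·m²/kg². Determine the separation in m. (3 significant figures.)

45.2 m

From Newton's law of gravitation: r = √(G·m₁m₂/F).
F = 1.73×10^11 lbf = 7.695×10^11 N; m₁ = 3.10×10^15 kg; m₂ = 7.60×10^6 t = 7.600×10^9 kg; G = 6.674×10^-11 N·m²/kg².
r = 45.20 m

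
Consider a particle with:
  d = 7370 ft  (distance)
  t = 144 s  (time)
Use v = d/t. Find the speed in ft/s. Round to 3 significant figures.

Directly: v = d/t.
d = 7370 ft = 2246 m; t = 144 s.
v = 15.60 m/s
15.60 m/s × (1 ft/s / 0.3048 m/s) = 51.18 ft/s

51.2 ft/s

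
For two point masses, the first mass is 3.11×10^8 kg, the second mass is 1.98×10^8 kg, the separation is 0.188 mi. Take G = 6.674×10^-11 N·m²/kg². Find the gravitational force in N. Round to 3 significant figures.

44.9 N

From Newton's law of gravitation: F = Gm₁m₂/r².
m₁ = 3.11×10^8 kg; m₂ = 1.98×10^8 kg; r = 0.188 mi = 302.6 m; G = 6.674×10^-11 N·m²/kg².
F = 44.90 N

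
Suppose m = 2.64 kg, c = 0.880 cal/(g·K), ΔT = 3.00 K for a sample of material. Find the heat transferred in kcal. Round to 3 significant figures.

6.97 kcal

Directly: Q = mcΔT.
m = 2.64 kg; c = 0.880 cal/(g·K) = 3682 J/(kg·K); ΔT = 3.00 K.
Q = 29161 J
29161 J × (1 kcal / 4184 J) = 6.970 kcal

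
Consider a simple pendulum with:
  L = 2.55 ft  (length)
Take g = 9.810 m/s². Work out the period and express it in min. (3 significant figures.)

0.0295 min

T is given directly by: T = 2π√(L/g).
L = 2.55 ft = 0.7772 m; g = 9.810 m/s².
T = 1.769 s
1.769 s × (1 min / 60.00 s) = 0.02948 min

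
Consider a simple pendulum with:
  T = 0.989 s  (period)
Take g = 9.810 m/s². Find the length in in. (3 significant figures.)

Solving T = 2π√(L/g) for L: L = g·(T/2π)².
T = 0.989 s; g = 9.810 m/s².
L = 0.2431 m
0.2431 m × (1 in / 0.02540 m) = 9.569 in

9.57 in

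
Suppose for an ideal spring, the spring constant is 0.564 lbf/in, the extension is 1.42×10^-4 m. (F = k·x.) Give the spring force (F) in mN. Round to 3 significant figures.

14.0 mN

Directly: F = kx.
k = 0.564 lbf/in = 98.77 N/m; x = 1.42×10^-4 m.
F = 0.01403 N
0.01403 N × (1 mN / 0.001000 N) = 14.03 mN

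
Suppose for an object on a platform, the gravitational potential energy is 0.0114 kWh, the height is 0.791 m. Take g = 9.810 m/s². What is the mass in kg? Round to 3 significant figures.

5290 kg

Rearranging: m = PE/(g·h).
PE = 0.0114 kWh = 41040 J; h = 0.791 m; g = 9.810 m/s².
m = 5289 kg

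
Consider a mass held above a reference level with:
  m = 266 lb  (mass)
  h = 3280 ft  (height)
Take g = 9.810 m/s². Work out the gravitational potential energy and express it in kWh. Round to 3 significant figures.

0.329 kWh

Directly: PE = mgh.
m = 266 lb = 120.7 kg; h = 3280 ft = 999.7 m; g = 9.810 m/s².
PE = 1.183×10^6 J
1.183×10^6 J × (1 kWh / 3.600×10^6 J) = 0.3287 kWh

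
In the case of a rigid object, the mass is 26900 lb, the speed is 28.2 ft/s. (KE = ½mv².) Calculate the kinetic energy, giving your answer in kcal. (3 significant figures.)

KE is given directly by: KE = ½mv².
m = 26900 lb = 12202 kg; v = 28.2 ft/s = 8.595 m/s.
KE = 4.507×10^5 J
4.507×10^5 J × (1 kcal / 4184 J) = 107.7 kcal

108 kcal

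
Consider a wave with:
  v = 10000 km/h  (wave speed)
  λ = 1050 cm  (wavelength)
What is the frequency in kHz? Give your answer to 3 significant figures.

Rearranging: f = v/λ.
v = 10000 km/h = 2778 m/s; λ = 1050 cm = 10.50 m.
f = 264.6 Hz
264.6 Hz × (1 kHz / 1000 Hz) = 0.2646 kHz

0.265 kHz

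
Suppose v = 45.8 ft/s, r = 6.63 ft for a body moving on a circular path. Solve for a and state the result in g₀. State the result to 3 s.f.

Directly: a = v²/r.
v = 45.8 ft/s = 13.96 m/s; r = 6.63 ft = 2.021 m.
a = 96.43 m/s²
96.43 m/s² × (1 g₀ / 9.807 m/s²) = 9.834 g₀

9.83 g₀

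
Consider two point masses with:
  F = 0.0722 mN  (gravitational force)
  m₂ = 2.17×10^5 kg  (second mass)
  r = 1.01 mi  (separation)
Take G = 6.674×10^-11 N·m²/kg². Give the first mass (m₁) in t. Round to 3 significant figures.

From Newton's law of gravitation: m₁ = F·r²/(G·m₂).
F = 0.0722 mN = 7.220×10^-5 N; m₂ = 2.17×10^5 kg; r = 1.01 mi = 1625 m; G = 6.674×10^-11 N·m²/kg².
m₁ = 1.317×10^7 kg
1.317×10^7 kg × (1 t / 1000 kg) = 13171 t

13200 t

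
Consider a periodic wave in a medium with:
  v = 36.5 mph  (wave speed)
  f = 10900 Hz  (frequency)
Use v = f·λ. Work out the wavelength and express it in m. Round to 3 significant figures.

Rearranging v = f·λ for λ: λ = v/f.
v = 36.5 mph = 16.32 m/s; f = 10900 Hz.
λ = 0.001497 m

0.00150 m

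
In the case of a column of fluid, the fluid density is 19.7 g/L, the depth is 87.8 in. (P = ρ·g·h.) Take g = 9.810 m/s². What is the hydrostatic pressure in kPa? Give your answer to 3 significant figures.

Directly: P = ρgh.
ρ = 19.7 g/L = 19.70 kg/m³; h = 87.8 in = 2.230 m; g = 9.810 m/s².
P = 431.0 Pa
431.0 Pa × (1 kPa / 1000 Pa) = 0.4310 kPa

0.431 kPa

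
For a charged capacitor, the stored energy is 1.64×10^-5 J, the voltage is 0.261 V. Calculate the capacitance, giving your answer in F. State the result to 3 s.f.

4.81×10^-4 F

Rearranging: C = 2E/V².
E = 1.64×10^-5 J; V = 0.261 V.
C = 4.815×10^-4 F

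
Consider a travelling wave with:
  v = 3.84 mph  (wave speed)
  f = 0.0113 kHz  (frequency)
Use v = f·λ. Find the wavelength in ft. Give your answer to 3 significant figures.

Rearranging: λ = v/f.
v = 3.84 mph = 1.717 m/s; f = 0.0113 kHz = 11.30 Hz.
λ = 0.1519 m
0.1519 m × (1 ft / 0.3048 m) = 0.4984 ft

0.498 ft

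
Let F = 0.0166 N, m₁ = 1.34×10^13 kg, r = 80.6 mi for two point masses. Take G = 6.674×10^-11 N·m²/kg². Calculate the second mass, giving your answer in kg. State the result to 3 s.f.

3.12×10^5 kg

From Newton's law of gravitation: m₂ = F·r²/(G·m₁).
F = 0.0166 N; m₁ = 1.34×10^13 kg; r = 80.6 mi = 1.297×10^5 m; G = 6.674×10^-11 N·m²/kg².
m₂ = 3.123×10^5 kg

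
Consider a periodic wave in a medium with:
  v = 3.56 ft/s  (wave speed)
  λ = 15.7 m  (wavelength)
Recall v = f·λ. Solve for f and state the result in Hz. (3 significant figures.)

Solving v = f·λ for f: f = v/λ.
v = 3.56 ft/s = 1.085 m/s; λ = 15.7 m.
f = 0.06911 Hz

0.0691 Hz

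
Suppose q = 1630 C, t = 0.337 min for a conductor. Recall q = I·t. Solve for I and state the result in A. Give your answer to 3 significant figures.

Rearranging q = I·t for I: I = q/t.
q = 1630 C; t = 0.337 min = 20.22 s.
I = 80.61 A

80.6 A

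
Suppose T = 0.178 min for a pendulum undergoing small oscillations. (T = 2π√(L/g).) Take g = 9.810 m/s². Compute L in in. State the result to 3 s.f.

1120 in

Solving T = 2π√(L/g) for L: L = g·(T/2π)².
T = 0.178 min = 10.68 s; g = 9.810 m/s².
L = 28.34 m
28.34 m × (1 in / 0.02540 m) = 1116 in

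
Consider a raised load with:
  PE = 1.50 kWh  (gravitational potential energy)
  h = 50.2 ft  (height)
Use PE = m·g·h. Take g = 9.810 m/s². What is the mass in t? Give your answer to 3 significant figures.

36.0 t

Rearranging: m = PE/(g·h).
PE = 1.50 kWh = 5.400×10^6 J; h = 50.2 ft = 15.30 m; g = 9.810 m/s².
m = 35975 kg
35975 kg × (1 t / 1000 kg) = 35.98 t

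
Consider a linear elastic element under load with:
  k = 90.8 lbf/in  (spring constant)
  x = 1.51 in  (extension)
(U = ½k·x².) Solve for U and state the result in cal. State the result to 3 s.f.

Directly: U = ½kx².
k = 90.8 lbf/in = 15902 N/m; x = 1.51 in = 0.03835 m.
U = 11.70 J
11.70 J × (1 cal / 4.184 J) = 2.795 cal

2.80 cal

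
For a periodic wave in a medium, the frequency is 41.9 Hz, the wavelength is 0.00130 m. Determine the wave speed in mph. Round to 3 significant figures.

v is given directly by: v = fλ.
f = 41.9 Hz; λ = 0.00130 m.
v = 0.05447 m/s
0.05447 m/s × (1 mph / 0.4470 m/s) = 0.1218 mph

0.122 mph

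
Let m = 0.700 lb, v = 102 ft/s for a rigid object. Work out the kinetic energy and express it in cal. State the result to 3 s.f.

Directly: KE = ½mv².
m = 0.700 lb = 0.3175 kg; v = 102 ft/s = 31.09 m/s.
KE = 153.4 J
153.4 J × (1 cal / 4.184 J) = 36.68 cal

36.7 cal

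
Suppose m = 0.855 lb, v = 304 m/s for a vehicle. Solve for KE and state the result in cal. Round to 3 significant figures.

4280 cal

Directly: KE = ½mv².
m = 0.855 lb = 0.3878 kg; v = 304 m/s.
KE = 17920 J
17920 J × (1 cal / 4.184 J) = 4283 cal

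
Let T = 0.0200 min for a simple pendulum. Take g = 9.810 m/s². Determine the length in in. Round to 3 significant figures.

Rearranging: L = g·(T/2π)².
T = 0.0200 min = 1.200 s; g = 9.810 m/s².
L = 0.3578 m
0.3578 m × (1 in / 0.02540 m) = 14.09 in

14.1 in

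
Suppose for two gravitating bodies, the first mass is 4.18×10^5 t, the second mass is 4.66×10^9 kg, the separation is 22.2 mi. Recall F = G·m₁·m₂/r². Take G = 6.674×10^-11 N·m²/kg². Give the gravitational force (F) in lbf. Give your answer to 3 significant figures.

0.0229 lbf

Directly: F = Gm₁m₂/r².
m₁ = 4.18×10^5 t = 4.180×10^8 kg; m₂ = 4.66×10^9 kg; r = 22.2 mi = 35727 m; G = 6.674×10^-11 N·m²/kg².
F = 0.1018 N
0.1018 N × (1 lbf / 4.448 N) = 0.02290 lbf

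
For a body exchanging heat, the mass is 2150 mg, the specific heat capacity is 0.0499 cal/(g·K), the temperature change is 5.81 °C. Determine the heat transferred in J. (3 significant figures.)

2.61 J

Directly: Q = mcΔT.
m = 2150 mg = 0.002150 kg; c = 0.0499 cal/(g·K) = 208.8 J/(kg·K); ΔT = 5.81 °C = 5.810 K.
Q = 2.608 J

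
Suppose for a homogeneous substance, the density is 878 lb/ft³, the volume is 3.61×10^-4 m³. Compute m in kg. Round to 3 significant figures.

Rearranging: m = ρV.
ρ = 878 lb/ft³ = 14064 kg/m³; V = 3.61×10^-4 m³.
m = 5.077 kg

5.08 kg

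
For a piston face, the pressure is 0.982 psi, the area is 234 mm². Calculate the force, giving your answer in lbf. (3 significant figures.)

Solving P = F/A for F: F = P·A.
P = 0.982 psi = 6771 Pa; A = 234 mm² = 2.340×10^-4 m².
F = 1.584 N
1.584 N × (1 lbf / 4.448 N) = 0.3562 lbf

0.356 lbf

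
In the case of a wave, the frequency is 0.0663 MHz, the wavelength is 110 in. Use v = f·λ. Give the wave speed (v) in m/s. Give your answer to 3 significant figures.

Directly: v = fλ.
f = 0.0663 MHz = 66300 Hz; λ = 110 in = 2.794 m.
v = 1.852×10^5 m/s

1.85×10^5 m/s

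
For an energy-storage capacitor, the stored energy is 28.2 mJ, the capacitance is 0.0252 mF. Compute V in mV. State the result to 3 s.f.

Rearranging: V = √(2E/C).
E = 28.2 mJ = 0.02820 J; C = 0.0252 mF = 2.520×10^-5 F.
V = 47.31 V  (the unit combination reduces to kg·m²/(A·s³) = V)
47.31 V × (1 mV / 0.001000 V) = 47309 mV

47300 mV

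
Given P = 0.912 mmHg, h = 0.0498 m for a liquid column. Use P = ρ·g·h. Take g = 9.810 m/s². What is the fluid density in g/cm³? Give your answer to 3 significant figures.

0.249 g/cm³

Rearranging: ρ = P/(g·h).
P = 0.912 mmHg = 121.6 Pa; h = 0.0498 m; g = 9.810 m/s².
ρ = 248.9 kg/m³
248.9 kg/m³ × (1 g/cm³ / 1000 kg/m³) = 0.2489 g/cm³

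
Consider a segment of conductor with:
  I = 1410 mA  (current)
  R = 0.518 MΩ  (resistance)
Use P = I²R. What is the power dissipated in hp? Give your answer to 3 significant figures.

Directly: P = I²R.
I = 1410 mA = 1.410 A; R = 0.518 MΩ = 5.180×10^5 Ω.
P = 1.030×10^6 W
1.030×10^6 W × (1 hp / 745.7 W) = 1381 hp

1380 hp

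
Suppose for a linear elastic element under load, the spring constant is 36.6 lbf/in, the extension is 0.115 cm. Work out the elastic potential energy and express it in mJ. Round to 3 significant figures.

Directly: U = ½kx².
k = 36.6 lbf/in = 6410 N/m; x = 0.115 cm = 0.001150 m.
U = 0.004238 J
0.004238 J × (1 mJ / 0.001000 J) = 4.238 mJ

4.24 mJ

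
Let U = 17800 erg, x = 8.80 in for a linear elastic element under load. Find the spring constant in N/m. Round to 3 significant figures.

Rearranging: k = 2U/x².
U = 17800 erg = 0.001780 J; x = 8.80 in = 0.2235 m.
k = 0.07126 N/m

0.0713 N/m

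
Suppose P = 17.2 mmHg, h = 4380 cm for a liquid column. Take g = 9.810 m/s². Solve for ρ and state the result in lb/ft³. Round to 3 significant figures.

0.333 lb/ft³

Rearranging: ρ = P/(g·h).
P = 17.2 mmHg = 2293 Pa; h = 4380 cm = 43.80 m; g = 9.810 m/s².
ρ = 5.337 kg/m³
5.337 kg/m³ × (1 lb/ft³ / 16.02 kg/m³) = 0.3332 lb/ft³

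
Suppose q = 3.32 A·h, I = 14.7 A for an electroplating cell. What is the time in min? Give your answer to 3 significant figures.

13.6 min

Rearranging q = I·t for t: t = q/I.
q = 3.32 A·h = 11952 C; I = 14.7 A.
t = 813.1 s
813.1 s × (1 min / 60.00 s) = 13.55 min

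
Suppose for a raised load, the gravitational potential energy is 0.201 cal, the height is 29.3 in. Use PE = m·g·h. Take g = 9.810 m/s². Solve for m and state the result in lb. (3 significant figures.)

0.254 lb

Rearranging PE = m·g·h for m: m = PE/(g·h).
PE = 0.201 cal = 0.8410 J; h = 29.3 in = 0.7442 m; g = 9.810 m/s².
m = 0.1152 kg
0.1152 kg × (1 lb / 0.4536 kg) = 0.2540 lb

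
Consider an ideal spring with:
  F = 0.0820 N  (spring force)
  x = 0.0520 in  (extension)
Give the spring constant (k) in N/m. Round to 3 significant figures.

62.1 N/m

Rearranging F = k·x for k: k = F/x.
F = 0.0820 N; x = 0.0520 in = 0.001321 m.
k = 62.08 N/m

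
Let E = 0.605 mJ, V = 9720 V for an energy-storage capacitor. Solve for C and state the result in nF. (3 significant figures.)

Rearranging: C = 2E/V².
E = 0.605 mJ = 6.050×10^-4 J; V = 9720 V.
C = 1.281×10^-11 F
1.281×10^-11 F × (1 nF / 1.000×10^-9 F) = 0.01281 nF

0.0128 nF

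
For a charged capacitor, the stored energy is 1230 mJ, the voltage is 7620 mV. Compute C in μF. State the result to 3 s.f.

42400 μF

Rearranging: C = 2E/V².
E = 1230 mJ = 1.230 J; V = 7620 mV = 7.620 V.
C = 0.04237 F
0.04237 F × (1 μF / 1.000×10^-6 F) = 42367 μF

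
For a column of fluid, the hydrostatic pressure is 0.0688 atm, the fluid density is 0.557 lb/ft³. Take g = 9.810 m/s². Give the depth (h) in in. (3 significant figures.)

3140 in

Rearranging P = ρ·g·h for h: h = P/(ρ·g).
P = 0.0688 atm = 6971 Pa; ρ = 0.557 lb/ft³ = 8.922 kg/m³; g = 9.810 m/s².
h = 79.65 m
79.65 m × (1 in / 0.02540 m) = 3136 in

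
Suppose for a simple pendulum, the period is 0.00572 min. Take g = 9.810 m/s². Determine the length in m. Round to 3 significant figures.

Solving T = 2π√(L/g) for L: L = g·(T/2π)².
T = 0.00572 min = 0.3432 s; g = 9.810 m/s².
L = 0.02927 m

0.0293 m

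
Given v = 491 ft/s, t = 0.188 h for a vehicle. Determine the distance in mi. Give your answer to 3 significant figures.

62.9 mi

Rearranging v = d/t for d: d = v·t.
v = 491 ft/s = 149.7 m/s; t = 0.188 h = 676.8 s.
d = 1.013×10^5 m
1.013×10^5 m × (1 mi / 1609 m) = 62.94 mi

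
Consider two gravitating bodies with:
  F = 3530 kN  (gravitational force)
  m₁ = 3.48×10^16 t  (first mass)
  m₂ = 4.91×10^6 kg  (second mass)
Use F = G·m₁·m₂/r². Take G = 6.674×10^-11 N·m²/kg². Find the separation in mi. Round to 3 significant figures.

Rearranging: r = √(G·m₁m₂/F).
F = 3530 kN = 3.530×10^6 N; m₁ = 3.48×10^16 t = 3.480×10^19 kg; m₂ = 4.91×10^6 kg; G = 6.674×10^-11 N·m²/kg².
r = 56838 m
56838 m × (1 mi / 1609 m) = 35.32 mi

35.3 mi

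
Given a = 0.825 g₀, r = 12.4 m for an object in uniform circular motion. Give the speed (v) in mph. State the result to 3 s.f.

22.4 mph

Solving a = v²/r for v: v = √(a·r).
a = 0.825 g₀ = 8.090 m/s²; r = 12.4 m.
v = 10.02 m/s
10.02 m/s × (1 mph / 0.4470 m/s) = 22.41 mph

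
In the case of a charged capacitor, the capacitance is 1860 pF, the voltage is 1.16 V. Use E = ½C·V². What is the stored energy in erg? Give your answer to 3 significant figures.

Directly: E = ½CV².
C = 1860 pF = 1.860×10^-9 F; V = 1.16 V.
E = 1.251×10^-9 J
1.251×10^-9 J × (1 erg / 1.000×10^-7 J) = 0.01251 erg

0.0125 erg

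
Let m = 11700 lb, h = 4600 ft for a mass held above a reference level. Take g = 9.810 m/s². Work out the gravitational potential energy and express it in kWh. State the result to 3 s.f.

PE is given directly by: PE = mgh.
m = 11700 lb = 5307 kg; h = 4600 ft = 1402 m; g = 9.810 m/s².
PE = 7.300×10^7 J  (the unit combination reduces to kg·m²/s² = J)
7.300×10^7 J × (1 kWh / 3.600×10^6 J) = 20.28 kWh

20.3 kWh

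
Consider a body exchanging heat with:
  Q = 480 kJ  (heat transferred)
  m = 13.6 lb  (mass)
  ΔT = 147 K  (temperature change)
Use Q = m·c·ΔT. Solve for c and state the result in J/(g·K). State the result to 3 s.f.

0.529 J/(g·K)

Solving Q = m·c·ΔT for c: c = Q/(m·ΔT).
Q = 480 kJ = 4.800×10^5 J; m = 13.6 lb = 6.169 kg; ΔT = 147 K.
c = 529.3 J/(kg·K)
529.3 J/(kg·K) × (1 J/(g·K) / 1000 J/(kg·K)) = 0.5293 J/(g·K)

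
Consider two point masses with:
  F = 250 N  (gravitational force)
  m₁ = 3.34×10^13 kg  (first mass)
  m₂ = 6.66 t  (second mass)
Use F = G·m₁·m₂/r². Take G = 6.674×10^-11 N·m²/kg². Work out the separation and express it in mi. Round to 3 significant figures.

0.151 mi

Rearranging F = G·m₁·m₂/r² for r: r = √(G·m₁m₂/F).
F = 250 N; m₁ = 3.34×10^13 kg; m₂ = 6.66 t = 6660 kg; G = 6.674×10^-11 N·m²/kg².
r = 243.7 m
243.7 m × (1 mi / 1609 m) = 0.1514 mi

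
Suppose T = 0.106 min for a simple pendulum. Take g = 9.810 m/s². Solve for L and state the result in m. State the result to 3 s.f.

10.1 m

Rearranging: L = g·(T/2π)².
T = 0.106 min = 6.360 s; g = 9.810 m/s².
L = 10.05 m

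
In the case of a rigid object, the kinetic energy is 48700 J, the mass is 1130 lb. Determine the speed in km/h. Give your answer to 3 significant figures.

Rearranging KE = ½mv² for v: v = √(2·KE/m).
KE = 48700 J; m = 1130 lb = 512.6 kg.
v = 13.79 m/s
13.79 m/s × (1 km/h / 0.2778 m/s) = 49.63 km/h

49.6 km/h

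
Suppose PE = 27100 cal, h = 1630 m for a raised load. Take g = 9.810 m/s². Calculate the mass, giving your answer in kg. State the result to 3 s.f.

7.09 kg

Solving PE = m·g·h for m: m = PE/(g·h).
PE = 27100 cal = 1.134×10^5 J; h = 1630 m; g = 9.810 m/s².
m = 7.091 kg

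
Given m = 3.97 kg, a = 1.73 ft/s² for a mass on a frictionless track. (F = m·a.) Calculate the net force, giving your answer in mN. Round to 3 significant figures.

F is given directly by: F = m·a.
m = 3.97 kg; a = 1.73 ft/s² = 0.5273 m/s².
F = 2.093 N
2.093 N × (1 mN / 0.001000 N) = 2093 mN

2090 mN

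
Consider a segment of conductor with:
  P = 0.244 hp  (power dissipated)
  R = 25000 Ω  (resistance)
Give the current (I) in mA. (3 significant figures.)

Rearranging: I = √(P/R).
P = 0.244 hp = 182.0 W; R = 25000 Ω.
I = 0.08531 A
0.08531 A × (1 mA / 0.001000 A) = 85.31 mA

85.3 mA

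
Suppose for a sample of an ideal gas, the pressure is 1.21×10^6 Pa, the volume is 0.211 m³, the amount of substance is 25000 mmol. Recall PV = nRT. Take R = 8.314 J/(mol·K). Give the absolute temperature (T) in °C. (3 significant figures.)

955 °C

Solving PV = nRT for T: T = PV/(nR).
P = 1.21×10^6 Pa; V = 0.211 m³; n = 25000 mmol = 25.00 mol; R = 8.314 J/(mol·K).
T = 1228 K
1228 K − 273.15 = 955.2 °C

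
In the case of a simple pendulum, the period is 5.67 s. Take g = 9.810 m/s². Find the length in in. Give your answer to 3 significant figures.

315 in

Rearranging: L = g·(T/2π)².
T = 5.67 s; g = 9.810 m/s².
L = 7.989 m
7.989 m × (1 in / 0.02540 m) = 314.5 in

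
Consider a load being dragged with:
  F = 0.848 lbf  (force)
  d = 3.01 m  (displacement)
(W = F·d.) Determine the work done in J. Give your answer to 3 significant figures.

Directly: W = F·d.
F = 0.848 lbf = 3.772 N; d = 3.01 m.
W = 11.35 J  (the unit combination reduces to kg·m²/s² = J)

11.4 J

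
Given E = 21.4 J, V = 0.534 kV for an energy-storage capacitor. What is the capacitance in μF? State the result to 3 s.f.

Rearranging E = ½C·V² for C: C = 2E/V².
E = 21.4 J; V = 0.534 kV = 534.0 V.
C = 1.501×10^-4 F
1.501×10^-4 F × (1 μF / 1.000×10^-6 F) = 150.1 μF

150 μF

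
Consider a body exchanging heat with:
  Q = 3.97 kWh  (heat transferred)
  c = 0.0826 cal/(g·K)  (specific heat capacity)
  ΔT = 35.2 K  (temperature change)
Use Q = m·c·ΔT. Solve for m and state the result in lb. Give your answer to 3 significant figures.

2590 lb

Rearranging: m = Q/(c·ΔT).
Q = 3.97 kWh = 1.429×10^7 J; c = 0.0826 cal/(g·K) = 345.6 J/(kg·K); ΔT = 35.2 K.
m = 1175 kg
1175 kg × (1 lb / 0.4536 kg) = 2590 lb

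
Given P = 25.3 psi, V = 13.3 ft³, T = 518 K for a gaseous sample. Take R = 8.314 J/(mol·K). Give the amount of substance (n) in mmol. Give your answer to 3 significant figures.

15300 mmol

From the ideal-gas law: n = PV/(RT).
P = 25.3 psi = 1.744×10^5 Pa; V = 13.3 ft³ = 0.3766 m³; T = 518 K; R = 8.314 J/(mol·K).
n = 15.25 mol
15.25 mol × (1 mmol / 0.001000 mol) = 15254 mmol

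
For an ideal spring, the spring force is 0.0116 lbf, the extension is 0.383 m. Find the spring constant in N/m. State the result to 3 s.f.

From Hooke's law: k = F/x.
F = 0.0116 lbf = 0.05160 N; x = 0.383 m.
k = 0.1347 N/m

0.135 N/m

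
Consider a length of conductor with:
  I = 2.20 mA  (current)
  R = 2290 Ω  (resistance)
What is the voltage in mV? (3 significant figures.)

From Ohm's law: V = IR.
I = 2.20 mA = 0.002200 A; R = 2290 Ω.
V = 5.038 V
5.038 V × (1 mV / 0.001000 V) = 5038 mV

5040 mV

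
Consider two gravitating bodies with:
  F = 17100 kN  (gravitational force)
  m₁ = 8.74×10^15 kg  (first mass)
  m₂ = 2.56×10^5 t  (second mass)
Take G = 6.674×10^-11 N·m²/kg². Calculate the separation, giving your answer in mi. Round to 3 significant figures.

1.84 mi

From Newton's law of gravitation: r = √(G·m₁m₂/F).
F = 17100 kN = 1.710×10^7 N; m₁ = 8.74×10^15 kg; m₂ = 2.56×10^5 t = 2.560×10^8 kg; G = 6.674×10^-11 N·m²/kg².
r = 2955 m
2955 m × (1 mi / 1609 m) = 1.836 mi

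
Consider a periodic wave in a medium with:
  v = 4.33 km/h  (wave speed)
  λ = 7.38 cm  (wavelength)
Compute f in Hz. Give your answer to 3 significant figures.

Rearranging v = f·λ for f: f = v/λ.
v = 4.33 km/h = 1.203 m/s; λ = 7.38 cm = 0.07380 m.
f = 16.30 Hz

16.3 Hz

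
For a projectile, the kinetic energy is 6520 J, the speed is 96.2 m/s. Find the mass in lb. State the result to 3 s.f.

Rearranging KE = ½mv² for m: m = 2·KE/v².
KE = 6520 J; v = 96.2 m/s.
m = 1.409 kg
1.409 kg × (1 lb / 0.4536 kg) = 3.106 lb

3.11 lb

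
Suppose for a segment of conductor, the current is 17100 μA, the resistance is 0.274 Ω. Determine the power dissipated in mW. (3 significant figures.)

0.0801 mW

P is given directly by: P = I²R.
I = 17100 μA = 0.01710 A; R = 0.274 Ω.
P = 8.012×10^-5 W
8.012×10^-5 W × (1 mW / 0.001000 W) = 0.08012 mW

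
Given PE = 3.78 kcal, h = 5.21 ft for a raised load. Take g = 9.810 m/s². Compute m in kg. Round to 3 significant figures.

1020 kg

Rearranging: m = PE/(g·h).
PE = 3.78 kcal = 15816 J; h = 5.21 ft = 1.588 m; g = 9.810 m/s².
m = 1015 kg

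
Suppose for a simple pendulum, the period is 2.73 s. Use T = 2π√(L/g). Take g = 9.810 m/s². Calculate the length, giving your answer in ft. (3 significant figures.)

Rearranging: L = g·(T/2π)².
T = 2.73 s; g = 9.810 m/s².
L = 1.852 m
1.852 m × (1 ft / 0.3048 m) = 6.076 ft

6.08 ft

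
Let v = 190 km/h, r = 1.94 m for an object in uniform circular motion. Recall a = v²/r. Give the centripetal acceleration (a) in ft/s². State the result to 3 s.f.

4710 ft/s²

a is given directly by: a = v²/r.
v = 190 km/h = 52.78 m/s; r = 1.94 m.
a = 1436 m/s²
1436 m/s² × (1 ft/s² / 0.3048 m/s²) = 4711 ft/s²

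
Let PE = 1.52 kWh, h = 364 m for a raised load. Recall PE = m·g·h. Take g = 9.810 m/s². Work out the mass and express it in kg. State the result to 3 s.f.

1530 kg

Solving PE = m·g·h for m: m = PE/(g·h).
PE = 1.52 kWh = 5.472×10^6 J; h = 364 m; g = 9.810 m/s².
m = 1532 kg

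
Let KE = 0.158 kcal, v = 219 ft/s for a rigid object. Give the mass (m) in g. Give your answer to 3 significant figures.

297 g

Rearranging: m = 2·KE/v².
KE = 0.158 kcal = 661.1 J; v = 219 ft/s = 66.75 m/s.
m = 0.2967 kg
0.2967 kg × (1 g / 0.001000 kg) = 296.7 g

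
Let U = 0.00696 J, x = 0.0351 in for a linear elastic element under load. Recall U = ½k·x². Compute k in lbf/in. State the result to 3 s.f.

100 lbf/in

Rearranging: k = 2U/x².
U = 0.00696 J; x = 0.0351 in = 8.915×10^-4 m.
k = 17513 N/m
17513 N/m × (1 lbf/in / 175.1 N/m) = 100.0 lbf/in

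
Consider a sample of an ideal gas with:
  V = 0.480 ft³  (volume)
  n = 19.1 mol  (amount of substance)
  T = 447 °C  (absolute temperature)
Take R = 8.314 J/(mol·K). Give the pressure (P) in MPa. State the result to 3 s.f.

8.41 MPa

From the ideal-gas law: P = nRT/V.
V = 0.480 ft³ = 0.01359 m³; n = 19.1 mol; T = 447 °C = 720.1 K; R = 8.314 J/(mol·K).
P = 8.414×10^6 Pa  (the unit combination reduces to kg/(m·s²) = Pa)
8.414×10^6 Pa × (1 MPa / 1.000×10^6 Pa) = 8.414 MPa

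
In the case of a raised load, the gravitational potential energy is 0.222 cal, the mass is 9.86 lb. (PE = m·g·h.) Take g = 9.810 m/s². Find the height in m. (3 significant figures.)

0.0212 m

Rearranging: h = PE/(m·g).
PE = 0.222 cal = 0.9288 J; m = 9.86 lb = 4.472 kg; g = 9.810 m/s².
h = 0.02117 m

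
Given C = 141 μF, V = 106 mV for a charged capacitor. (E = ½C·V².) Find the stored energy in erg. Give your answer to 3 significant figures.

7.92 erg

E is given directly by: E = ½CV².
C = 141 μF = 1.410×10^-4 F; V = 106 mV = 0.1060 V.
E = 7.921×10^-7 J
7.921×10^-7 J × (1 erg / 1.000×10^-7 J) = 7.921 erg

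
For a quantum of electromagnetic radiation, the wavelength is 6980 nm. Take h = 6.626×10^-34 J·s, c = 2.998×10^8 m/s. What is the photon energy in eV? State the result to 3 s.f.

E is given directly by: E = hc/λ.
λ = 6980 nm = 6.980×10^-6 m; h = 6.626×10^-34 J·s; c = 2.998×10^8 m/s.
E = 2.846×10^-20 J
2.846×10^-20 J × (1 eV / 1.602×10^-19 J) = 0.1776 eV

0.178 eV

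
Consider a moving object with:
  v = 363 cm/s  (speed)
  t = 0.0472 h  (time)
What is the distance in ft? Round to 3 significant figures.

2020 ft

Solving v = d/t for d: d = v·t.
v = 363 cm/s = 3.630 m/s; t = 0.0472 h = 169.9 s.
d = 616.8 m
616.8 m × (1 ft / 0.3048 m) = 2024 ft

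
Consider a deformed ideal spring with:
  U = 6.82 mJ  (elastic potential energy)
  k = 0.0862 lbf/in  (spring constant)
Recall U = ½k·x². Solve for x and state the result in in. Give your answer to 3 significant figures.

Rearranging U = ½k·x² for x: x = √(2U/k).
U = 6.82 mJ = 0.006820 J; k = 0.0862 lbf/in = 15.10 N/m.
x = 0.03006 m
0.03006 m × (1 in / 0.02540 m) = 1.183 in

1.18 in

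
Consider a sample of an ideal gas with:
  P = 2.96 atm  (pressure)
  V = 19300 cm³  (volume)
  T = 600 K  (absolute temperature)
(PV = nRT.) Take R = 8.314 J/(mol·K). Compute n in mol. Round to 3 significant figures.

Rearranging PV = nRT for n: n = PV/(RT).
P = 2.96 atm = 2.999×10^5 Pa; V = 19300 cm³ = 0.01930 m³; T = 600 K; R = 8.314 J/(mol·K).
n = 1.160 mol

1.16 mol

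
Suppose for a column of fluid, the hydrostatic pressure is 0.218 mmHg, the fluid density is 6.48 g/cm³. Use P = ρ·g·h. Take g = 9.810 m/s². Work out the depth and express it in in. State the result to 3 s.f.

Solving P = ρ·g·h for h: h = P/(ρ·g).
P = 0.218 mmHg = 29.06 Pa; ρ = 6.48 g/cm³ = 6480 kg/m³; g = 9.810 m/s².
h = 4.572×10^-4 m
4.572×10^-4 m × (1 in / 0.02540 m) = 0.01800 in

0.0180 in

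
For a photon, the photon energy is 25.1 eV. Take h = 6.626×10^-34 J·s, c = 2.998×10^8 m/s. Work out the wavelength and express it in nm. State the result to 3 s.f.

Solving E = h·c/λ for λ: λ = hc/E.
E = 25.1 eV = 4.021×10^-18 J; h = 6.626×10^-34 J·s; c = 2.998×10^8 m/s.
λ = 4.940×10^-8 m
4.940×10^-8 m × (1 nm / 1.000×10^-9 m) = 49.40 nm

49.4 nm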